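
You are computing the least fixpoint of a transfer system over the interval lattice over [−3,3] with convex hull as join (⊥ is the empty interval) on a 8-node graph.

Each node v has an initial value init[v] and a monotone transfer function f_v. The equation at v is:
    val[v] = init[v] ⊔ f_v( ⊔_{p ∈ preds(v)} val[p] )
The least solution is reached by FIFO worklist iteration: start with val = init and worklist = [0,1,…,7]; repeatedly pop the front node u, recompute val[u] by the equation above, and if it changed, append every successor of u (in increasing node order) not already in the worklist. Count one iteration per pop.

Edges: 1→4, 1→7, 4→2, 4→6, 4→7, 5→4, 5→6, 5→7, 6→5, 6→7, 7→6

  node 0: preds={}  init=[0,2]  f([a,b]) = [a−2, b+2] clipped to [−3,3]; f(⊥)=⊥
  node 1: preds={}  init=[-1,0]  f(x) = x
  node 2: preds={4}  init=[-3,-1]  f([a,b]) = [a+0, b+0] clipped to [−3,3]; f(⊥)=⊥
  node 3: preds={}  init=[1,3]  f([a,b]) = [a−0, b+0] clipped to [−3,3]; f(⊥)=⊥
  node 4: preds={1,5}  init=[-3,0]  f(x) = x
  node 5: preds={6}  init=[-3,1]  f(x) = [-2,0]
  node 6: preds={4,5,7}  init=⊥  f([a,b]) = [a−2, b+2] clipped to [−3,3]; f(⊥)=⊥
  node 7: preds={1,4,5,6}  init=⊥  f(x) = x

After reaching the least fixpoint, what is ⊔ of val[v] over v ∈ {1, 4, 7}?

Iteration log — 11 steps:
  step 1. node 0  ⊔preds=⊥  new=[0,2]  stable
  step 2. node 1  ⊔preds=⊥  new=[-1,0]  stable
  step 3. node 2  ⊔preds=[-3,0]  new=[-3,0]  old=[-3,-1]  +wl: 
  step 4. node 3  ⊔preds=⊥  new=[1,3]  stable
  step 5. node 4  ⊔preds=[-3,1]  new=[-3,1]  old=[-3,0]  +wl: 2
  step 6. node 5  ⊔preds=⊥  new=[-3,1]  stable
  step 7. node 6  ⊔preds=[-3,1]  new=[-3,3]  old=⊥  +wl: 5
  step 8. node 7  ⊔preds=[-3,3]  new=[-3,3]  old=⊥  +wl: 6
  step 9. node 2  ⊔preds=[-3,1]  new=[-3,1]  old=[-3,0]  +wl: 
  step 10. node 5  ⊔preds=[-3,3]  new=[-3,1]  stable
  step 11. node 6  ⊔preds=[-3,3]  new=[-3,3]  stable

Least fixpoint reached:
  node 0: [0,2]
  node 1: [-1,0]
  node 2: [-3,1]
  node 3: [1,3]
  node 4: [-3,1]
  node 5: [-3,1]
  node 6: [-3,3]
  node 7: [-3,3]

[-3,3]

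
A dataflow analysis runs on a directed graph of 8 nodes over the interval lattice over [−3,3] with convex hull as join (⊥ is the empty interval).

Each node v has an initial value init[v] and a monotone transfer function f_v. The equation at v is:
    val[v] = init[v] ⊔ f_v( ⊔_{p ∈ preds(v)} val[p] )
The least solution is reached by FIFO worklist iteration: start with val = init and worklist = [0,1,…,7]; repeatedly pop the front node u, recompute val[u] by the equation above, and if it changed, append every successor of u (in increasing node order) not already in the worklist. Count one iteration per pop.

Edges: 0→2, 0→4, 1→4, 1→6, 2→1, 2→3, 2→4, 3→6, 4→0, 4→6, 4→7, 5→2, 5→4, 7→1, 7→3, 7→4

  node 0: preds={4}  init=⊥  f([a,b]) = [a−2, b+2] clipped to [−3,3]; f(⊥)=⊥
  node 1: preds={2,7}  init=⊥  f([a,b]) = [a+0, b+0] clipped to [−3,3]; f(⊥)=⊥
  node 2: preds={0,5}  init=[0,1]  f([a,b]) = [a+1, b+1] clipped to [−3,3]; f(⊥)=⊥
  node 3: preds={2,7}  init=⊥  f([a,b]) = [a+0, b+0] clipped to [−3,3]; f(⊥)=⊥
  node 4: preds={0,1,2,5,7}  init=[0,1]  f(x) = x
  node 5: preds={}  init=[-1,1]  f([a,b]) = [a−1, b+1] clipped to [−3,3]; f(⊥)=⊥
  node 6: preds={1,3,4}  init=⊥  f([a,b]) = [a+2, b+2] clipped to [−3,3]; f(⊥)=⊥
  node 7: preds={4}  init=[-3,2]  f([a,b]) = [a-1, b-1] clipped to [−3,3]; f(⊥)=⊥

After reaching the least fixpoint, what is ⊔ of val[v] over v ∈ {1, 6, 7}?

[-3,3]

Worklist (16 pops):
  #1 pop 0: in=[0,1] → [-2,3] (was ⊥); enqueue []
  #2 pop 1: in=[-3,2] → [-3,2] (was ⊥); enqueue []
  #3 pop 2: in=[-2,3] → [-1,3] (was [0,1]); enqueue [1]
  #4 pop 3: in=[-3,3] → [-3,3] (was ⊥); enqueue []
  #5 pop 4: in=[-3,3] → [-3,3] (was [0,1]); enqueue [0]
  #6 pop 5: in=⊥ → [-1,1] (no change)
  #7 pop 6: in=[-3,3] → [-1,3] (was ⊥); enqueue []
  #8 pop 7: in=[-3,3] → [-3,2] (no change)
  #9 pop 1: in=[-3,3] → [-3,3] (was [-3,2]); enqueue [4,6]
  #10 pop 0: in=[-3,3] → [-3,3] (was [-2,3]); enqueue [2]
  #11 pop 4: in=[-3,3] → [-3,3] (no change)
  #12 pop 6: in=[-3,3] → [-1,3] (no change)
  #13 pop 2: in=[-3,3] → [-2,3] (was [-1,3]); enqueue [1,3,4]
  #14 pop 1: in=[-3,3] → [-3,3] (no change)
  #15 pop 3: in=[-3,3] → [-3,3] (no change)
  #16 pop 4: in=[-3,3] → [-3,3] (no change)

Fixpoint:
  val[0] = [-3,3]
  val[1] = [-3,3]
  val[2] = [-2,3]
  val[3] = [-3,3]
  val[4] = [-3,3]
  val[5] = [-1,1]
  val[6] = [-1,3]
  val[7] = [-3,2]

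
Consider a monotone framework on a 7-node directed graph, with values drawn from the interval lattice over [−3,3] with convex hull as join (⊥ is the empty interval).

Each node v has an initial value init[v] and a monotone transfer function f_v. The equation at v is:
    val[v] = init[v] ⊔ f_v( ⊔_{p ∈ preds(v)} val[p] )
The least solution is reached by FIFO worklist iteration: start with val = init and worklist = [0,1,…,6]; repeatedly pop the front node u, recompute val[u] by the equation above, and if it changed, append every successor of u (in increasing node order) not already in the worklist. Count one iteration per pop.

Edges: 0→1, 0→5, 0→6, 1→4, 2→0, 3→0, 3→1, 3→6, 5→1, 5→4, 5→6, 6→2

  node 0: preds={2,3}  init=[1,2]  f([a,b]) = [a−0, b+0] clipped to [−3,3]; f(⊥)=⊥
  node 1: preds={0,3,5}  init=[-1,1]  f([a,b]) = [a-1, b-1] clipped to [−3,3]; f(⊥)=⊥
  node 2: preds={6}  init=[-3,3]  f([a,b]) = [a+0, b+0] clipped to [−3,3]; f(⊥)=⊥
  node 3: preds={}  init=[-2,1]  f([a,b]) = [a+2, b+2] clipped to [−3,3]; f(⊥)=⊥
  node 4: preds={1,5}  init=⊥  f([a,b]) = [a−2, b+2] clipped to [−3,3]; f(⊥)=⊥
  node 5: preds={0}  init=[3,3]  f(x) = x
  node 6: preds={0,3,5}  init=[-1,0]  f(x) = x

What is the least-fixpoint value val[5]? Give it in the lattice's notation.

[-3,3]

Iteration log — 10 steps:
  step 1. node 0  ⊔preds=[-3,3]  new=[-3,3]  old=[1,2]  +wl: 
  step 2. node 1  ⊔preds=[-3,3]  new=[-3,2]  old=[-1,1]  +wl: 
  step 3. node 2  ⊔preds=[-1,0]  new=[-3,3]  stable
  step 4. node 3  ⊔preds=⊥  new=[-2,1]  stable
  step 5. node 4  ⊔preds=[-3,3]  new=[-3,3]  old=⊥  +wl: 
  step 6. node 5  ⊔preds=[-3,3]  new=[-3,3]  old=[3,3]  +wl: 1,4
  step 7. node 6  ⊔preds=[-3,3]  new=[-3,3]  old=[-1,0]  +wl: 2
  step 8. node 1  ⊔preds=[-3,3]  new=[-3,2]  stable
  step 9. node 4  ⊔preds=[-3,3]  new=[-3,3]  stable
  step 10. node 2  ⊔preds=[-3,3]  new=[-3,3]  stable

Least fixpoint reached:
  node 0: [-3,3]
  node 1: [-3,2]
  node 2: [-3,3]
  node 3: [-2,1]
  node 4: [-3,3]
  node 5: [-3,3]
  node 6: [-3,3]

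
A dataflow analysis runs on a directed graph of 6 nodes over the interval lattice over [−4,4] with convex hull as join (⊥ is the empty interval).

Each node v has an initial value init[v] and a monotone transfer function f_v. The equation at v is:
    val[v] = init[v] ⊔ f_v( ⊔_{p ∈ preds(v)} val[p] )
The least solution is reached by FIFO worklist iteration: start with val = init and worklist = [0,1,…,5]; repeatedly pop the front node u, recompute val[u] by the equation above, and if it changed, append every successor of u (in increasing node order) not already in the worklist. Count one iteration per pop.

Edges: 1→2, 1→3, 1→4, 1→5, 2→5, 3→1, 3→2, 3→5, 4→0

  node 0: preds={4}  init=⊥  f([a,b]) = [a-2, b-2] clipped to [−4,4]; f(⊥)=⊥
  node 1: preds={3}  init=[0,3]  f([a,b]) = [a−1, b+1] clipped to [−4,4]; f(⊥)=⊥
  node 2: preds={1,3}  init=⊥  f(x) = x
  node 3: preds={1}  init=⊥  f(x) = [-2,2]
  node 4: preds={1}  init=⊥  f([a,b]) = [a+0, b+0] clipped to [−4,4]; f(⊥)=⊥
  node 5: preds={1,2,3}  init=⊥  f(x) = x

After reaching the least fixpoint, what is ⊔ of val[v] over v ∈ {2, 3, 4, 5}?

[-3,3]

Iteration log — 13 steps:
  step 1. node 0  ⊔preds=⊥  new=⊥  stable
  step 2. node 1  ⊔preds=⊥  new=[0,3]  stable
  step 3. node 2  ⊔preds=[0,3]  new=[0,3]  old=⊥  +wl: 
  step 4. node 3  ⊔preds=[0,3]  new=[-2,2]  old=⊥  +wl: 1,2
  step 5. node 4  ⊔preds=[0,3]  new=[0,3]  old=⊥  +wl: 0
  step 6. node 5  ⊔preds=[-2,3]  new=[-2,3]  old=⊥  +wl: 
  step 7. node 1  ⊔preds=[-2,2]  new=[-3,3]  old=[0,3]  +wl: 3,4,5
  step 8. node 2  ⊔preds=[-3,3]  new=[-3,3]  old=[0,3]  +wl: 
  step 9. node 0  ⊔preds=[0,3]  new=[-2,1]  old=⊥  +wl: 
  step 10. node 3  ⊔preds=[-3,3]  new=[-2,2]  stable
  step 11. node 4  ⊔preds=[-3,3]  new=[-3,3]  old=[0,3]  +wl: 0
  step 12. node 5  ⊔preds=[-3,3]  new=[-3,3]  old=[-2,3]  +wl: 
  step 13. node 0  ⊔preds=[-3,3]  new=[-4,1]  old=[-2,1]  +wl: 

Least fixpoint reached:
  node 0: [-4,1]
  node 1: [-3,3]
  node 2: [-3,3]
  node 3: [-2,2]
  node 4: [-3,3]
  node 5: [-3,3]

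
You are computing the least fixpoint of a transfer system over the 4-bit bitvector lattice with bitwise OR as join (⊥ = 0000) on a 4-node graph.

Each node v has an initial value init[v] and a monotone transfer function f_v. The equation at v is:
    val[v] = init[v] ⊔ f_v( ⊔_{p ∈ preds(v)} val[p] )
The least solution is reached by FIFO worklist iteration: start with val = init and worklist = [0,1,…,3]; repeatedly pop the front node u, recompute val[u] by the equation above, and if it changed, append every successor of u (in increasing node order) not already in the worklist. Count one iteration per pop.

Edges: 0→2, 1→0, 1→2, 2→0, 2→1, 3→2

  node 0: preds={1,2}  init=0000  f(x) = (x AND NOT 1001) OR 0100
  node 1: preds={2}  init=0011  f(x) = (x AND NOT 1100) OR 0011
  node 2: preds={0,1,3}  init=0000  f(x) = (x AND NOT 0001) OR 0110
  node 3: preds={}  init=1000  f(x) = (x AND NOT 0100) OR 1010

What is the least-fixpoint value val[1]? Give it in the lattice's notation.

0011

Trace (7 dequeues):
  [1] u=0 | in 0011 | out 0110 | prev 0000 | push {}
  [2] u=1 | in 0000 | out 0011 | ==
  [3] u=2 | in 1111 | out 1110 | prev 0000 | push {0,1}
  [4] u=3 | in 0000 | out 1010 | prev 1000 | push {2}
  [5] u=0 | in 1111 | out 0110 | ==
  [6] u=1 | in 1110 | out 0011 | ==
  [7] u=2 | in 1111 | out 1110 | ==

Converged values:
  [0] 0110
  [1] 0011
  [2] 1110
  [3] 1010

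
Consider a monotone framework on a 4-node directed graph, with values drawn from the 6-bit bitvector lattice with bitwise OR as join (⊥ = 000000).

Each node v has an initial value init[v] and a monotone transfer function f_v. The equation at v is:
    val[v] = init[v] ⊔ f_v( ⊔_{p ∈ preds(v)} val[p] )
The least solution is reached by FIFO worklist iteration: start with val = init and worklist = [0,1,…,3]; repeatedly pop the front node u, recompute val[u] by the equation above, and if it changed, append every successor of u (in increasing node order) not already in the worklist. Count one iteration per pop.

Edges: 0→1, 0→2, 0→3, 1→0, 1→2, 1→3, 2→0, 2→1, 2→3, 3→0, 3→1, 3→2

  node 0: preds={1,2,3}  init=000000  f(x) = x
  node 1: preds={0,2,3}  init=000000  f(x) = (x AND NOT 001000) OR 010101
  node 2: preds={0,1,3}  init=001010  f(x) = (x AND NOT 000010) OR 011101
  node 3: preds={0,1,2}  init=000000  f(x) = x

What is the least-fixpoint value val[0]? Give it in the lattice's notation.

011111

Worklist (8 pops):
  #1 pop 0: in=001010 → 001010 (was 000000); enqueue []
  #2 pop 1: in=001010 → 010111 (was 000000); enqueue [0]
  #3 pop 2: in=011111 → 011111 (was 001010); enqueue [1]
  #4 pop 3: in=011111 → 011111 (was 000000); enqueue [2]
  #5 pop 0: in=011111 → 011111 (was 001010); enqueue [3]
  #6 pop 1: in=011111 → 010111 (no change)
  #7 pop 2: in=011111 → 011111 (no change)
  #8 pop 3: in=011111 → 011111 (no change)

Fixpoint:
  val[0] = 011111
  val[1] = 010111
  val[2] = 011111
  val[3] = 011111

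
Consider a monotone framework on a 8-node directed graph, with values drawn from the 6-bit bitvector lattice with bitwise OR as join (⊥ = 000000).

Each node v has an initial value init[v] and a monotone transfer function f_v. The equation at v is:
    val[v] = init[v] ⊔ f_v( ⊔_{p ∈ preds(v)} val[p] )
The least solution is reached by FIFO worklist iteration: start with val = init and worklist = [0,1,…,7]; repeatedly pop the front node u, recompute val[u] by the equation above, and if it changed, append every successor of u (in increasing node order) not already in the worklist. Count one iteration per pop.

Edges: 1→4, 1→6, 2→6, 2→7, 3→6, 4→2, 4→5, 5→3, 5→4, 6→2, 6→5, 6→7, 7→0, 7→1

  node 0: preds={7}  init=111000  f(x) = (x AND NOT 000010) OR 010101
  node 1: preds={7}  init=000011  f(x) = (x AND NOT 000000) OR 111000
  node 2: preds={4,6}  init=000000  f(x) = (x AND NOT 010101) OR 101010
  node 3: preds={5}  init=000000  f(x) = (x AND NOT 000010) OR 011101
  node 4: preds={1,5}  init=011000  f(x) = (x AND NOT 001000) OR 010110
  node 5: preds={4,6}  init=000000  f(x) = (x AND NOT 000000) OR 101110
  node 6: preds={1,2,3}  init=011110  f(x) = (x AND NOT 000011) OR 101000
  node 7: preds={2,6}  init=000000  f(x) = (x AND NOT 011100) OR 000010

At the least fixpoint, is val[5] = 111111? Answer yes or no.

yes

Trace (15 dequeues):
  [1] u=0 | in 000000 | out 111101 | prev 111000 | push {}
  [2] u=1 | in 000000 | out 111011 | prev 000011 | push {}
  [3] u=2 | in 011110 | out 101010 | prev 000000 | push {}
  [4] u=3 | in 000000 | out 011101 | prev 000000 | push {}
  [5] u=4 | in 111011 | out 111111 | prev 011000 | push {2}
  [6] u=5 | in 111111 | out 111111 | prev 000000 | push {3,4}
  [7] u=6 | in 111111 | out 111110 | prev 011110 | push {5}
  [8] u=7 | in 111110 | out 100010 | prev 000000 | push {0,1}
  [9] u=2 | in 111111 | out 101010 | ==
  [10] u=3 | in 111111 | out 111101 | prev 011101 | push {6}
  [11] u=4 | in 111111 | out 111111 | ==
  [12] u=5 | in 111111 | out 111111 | ==
  [13] u=0 | in 100010 | out 111101 | ==
  [14] u=1 | in 100010 | out 111011 | ==
  [15] u=6 | in 111111 | out 111110 | ==

Converged values:
  [0] 111101
  [1] 111011
  [2] 101010
  [3] 111101
  [4] 111111
  [5] 111111
  [6] 111110
  [7] 100010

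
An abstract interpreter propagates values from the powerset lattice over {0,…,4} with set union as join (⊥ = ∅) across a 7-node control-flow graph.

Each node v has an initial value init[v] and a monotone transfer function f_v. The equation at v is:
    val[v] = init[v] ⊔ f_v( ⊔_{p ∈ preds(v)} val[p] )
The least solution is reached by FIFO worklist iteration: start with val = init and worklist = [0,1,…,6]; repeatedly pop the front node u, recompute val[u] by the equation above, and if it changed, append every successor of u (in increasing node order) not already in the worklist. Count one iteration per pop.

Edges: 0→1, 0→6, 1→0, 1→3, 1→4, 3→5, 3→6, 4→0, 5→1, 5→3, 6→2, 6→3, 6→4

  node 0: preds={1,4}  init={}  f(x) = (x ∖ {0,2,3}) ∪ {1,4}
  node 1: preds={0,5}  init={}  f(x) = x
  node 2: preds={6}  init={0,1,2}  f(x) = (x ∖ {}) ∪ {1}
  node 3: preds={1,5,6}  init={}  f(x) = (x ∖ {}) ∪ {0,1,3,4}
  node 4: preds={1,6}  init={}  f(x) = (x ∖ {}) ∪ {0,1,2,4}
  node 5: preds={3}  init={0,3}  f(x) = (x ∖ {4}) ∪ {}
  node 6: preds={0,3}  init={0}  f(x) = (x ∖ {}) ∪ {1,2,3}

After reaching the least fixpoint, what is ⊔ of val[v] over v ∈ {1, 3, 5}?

{0,1,2,3,4}

Iteration log — 18 steps:
  step 1. node 0  ⊔preds={}  new={1,4}  old={}  +wl: 
  step 2. node 1  ⊔preds={0,1,3,4}  new={0,1,3,4}  old={}  +wl: 0
  step 3. node 2  ⊔preds={0}  new={0,1,2}  stable
  step 4. node 3  ⊔preds={0,1,3,4}  new={0,1,3,4}  old={}  +wl: 
  step 5. node 4  ⊔preds={0,1,3,4}  new={0,1,2,3,4}  old={}  +wl: 
  step 6. node 5  ⊔preds={0,1,3,4}  new={0,1,3}  old={0,3}  +wl: 1,3
  step 7. node 6  ⊔preds={0,1,3,4}  new={0,1,2,3,4}  old={0}  +wl: 2,4
  step 8. node 0  ⊔preds={0,1,2,3,4}  new={1,4}  stable
  step 9. node 1  ⊔preds={0,1,3,4}  new={0,1,3,4}  stable
  step 10. node 3  ⊔preds={0,1,2,3,4}  new={0,1,2,3,4}  old={0,1,3,4}  +wl: 5,6
  step 11. node 2  ⊔preds={0,1,2,3,4}  new={0,1,2,3,4}  old={0,1,2}  +wl: 
  step 12. node 4  ⊔preds={0,1,2,3,4}  new={0,1,2,3,4}  stable
  step 13. node 5  ⊔preds={0,1,2,3,4}  new={0,1,2,3}  old={0,1,3}  +wl: 1,3
  step 14. node 6  ⊔preds={0,1,2,3,4}  new={0,1,2,3,4}  stable
  step 15. node 1  ⊔preds={0,1,2,3,4}  new={0,1,2,3,4}  old={0,1,3,4}  +wl: 0,4
  step 16. node 3  ⊔preds={0,1,2,3,4}  new={0,1,2,3,4}  stable
  step 17. node 0  ⊔preds={0,1,2,3,4}  new={1,4}  stable
  step 18. node 4  ⊔preds={0,1,2,3,4}  new={0,1,2,3,4}  stable

Least fixpoint reached:
  node 0: {1,4}
  node 1: {0,1,2,3,4}
  node 2: {0,1,2,3,4}
  node 3: {0,1,2,3,4}
  node 4: {0,1,2,3,4}
  node 5: {0,1,2,3}
  node 6: {0,1,2,3,4}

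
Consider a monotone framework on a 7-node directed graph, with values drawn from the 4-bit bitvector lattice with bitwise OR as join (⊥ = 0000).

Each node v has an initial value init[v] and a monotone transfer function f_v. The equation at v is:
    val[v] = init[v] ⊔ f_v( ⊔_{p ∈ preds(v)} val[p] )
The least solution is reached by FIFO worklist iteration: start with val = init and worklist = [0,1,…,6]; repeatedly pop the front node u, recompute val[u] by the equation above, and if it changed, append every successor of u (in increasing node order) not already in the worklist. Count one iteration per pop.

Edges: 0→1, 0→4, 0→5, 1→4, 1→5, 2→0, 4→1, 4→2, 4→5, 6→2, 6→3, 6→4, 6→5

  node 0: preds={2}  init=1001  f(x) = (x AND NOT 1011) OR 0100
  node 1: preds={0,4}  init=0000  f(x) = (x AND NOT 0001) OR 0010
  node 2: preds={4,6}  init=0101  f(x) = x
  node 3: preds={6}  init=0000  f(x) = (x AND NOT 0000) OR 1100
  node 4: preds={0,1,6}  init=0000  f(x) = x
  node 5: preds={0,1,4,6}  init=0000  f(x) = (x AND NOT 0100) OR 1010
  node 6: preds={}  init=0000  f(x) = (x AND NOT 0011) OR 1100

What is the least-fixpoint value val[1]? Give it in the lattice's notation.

1110

Iteration log — 13 steps:
  step 1. node 0  ⊔preds=0101  new=1101  old=1001  +wl: 
  step 2. node 1  ⊔preds=1101  new=1110  old=0000  +wl: 
  step 3. node 2  ⊔preds=0000  new=0101  stable
  step 4. node 3  ⊔preds=0000  new=1100  old=0000  +wl: 
  step 5. node 4  ⊔preds=1111  new=1111  old=0000  +wl: 1,2
  step 6. node 5  ⊔preds=1111  new=1011  old=0000  +wl: 
  step 7. node 6  ⊔preds=0000  new=1100  old=0000  +wl: 3,4,5
  step 8. node 1  ⊔preds=1111  new=1110  stable
  step 9. node 2  ⊔preds=1111  new=1111  old=0101  +wl: 0
  step 10. node 3  ⊔preds=1100  new=1100  stable
  step 11. node 4  ⊔preds=1111  new=1111  stable
  step 12. node 5  ⊔preds=1111  new=1011  stable
  step 13. node 0  ⊔preds=1111  new=1101  stable

Least fixpoint reached:
  node 0: 1101
  node 1: 1110
  node 2: 1111
  node 3: 1100
  node 4: 1111
  node 5: 1011
  node 6: 1100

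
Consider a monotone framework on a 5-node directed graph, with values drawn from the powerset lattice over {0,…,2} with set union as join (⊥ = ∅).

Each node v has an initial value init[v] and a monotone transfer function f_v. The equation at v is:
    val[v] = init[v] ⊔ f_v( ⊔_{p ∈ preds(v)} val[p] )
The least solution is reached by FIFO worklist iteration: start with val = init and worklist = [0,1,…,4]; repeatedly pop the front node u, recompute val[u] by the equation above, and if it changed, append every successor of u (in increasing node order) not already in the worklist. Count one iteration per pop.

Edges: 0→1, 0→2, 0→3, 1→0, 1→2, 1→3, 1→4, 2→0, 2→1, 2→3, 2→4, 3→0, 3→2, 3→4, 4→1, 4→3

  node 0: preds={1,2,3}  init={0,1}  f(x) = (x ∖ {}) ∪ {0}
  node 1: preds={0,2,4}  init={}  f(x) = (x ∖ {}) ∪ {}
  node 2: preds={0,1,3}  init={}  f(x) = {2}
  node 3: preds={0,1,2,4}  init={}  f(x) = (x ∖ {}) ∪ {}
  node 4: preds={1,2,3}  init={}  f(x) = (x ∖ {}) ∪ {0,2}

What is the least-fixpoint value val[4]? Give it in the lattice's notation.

Trace (11 dequeues):
  [1] u=0 | in {} | out {0,1} | ==
  [2] u=1 | in {0,1} | out {0,1} | prev {} | push {0}
  [3] u=2 | in {0,1} | out {2} | prev {} | push {1}
  [4] u=3 | in {0,1,2} | out {0,1,2} | prev {} | push {2}
  [5] u=4 | in {0,1,2} | out {0,1,2} | prev {} | push {3}
  [6] u=0 | in {0,1,2} | out {0,1,2} | prev {0,1} | push {}
  [7] u=1 | in {0,1,2} | out {0,1,2} | prev {0,1} | push {0,4}
  [8] u=2 | in {0,1,2} | out {2} | ==
  [9] u=3 | in {0,1,2} | out {0,1,2} | ==
  [10] u=0 | in {0,1,2} | out {0,1,2} | ==
  [11] u=4 | in {0,1,2} | out {0,1,2} | ==

Converged values:
  [0] {0,1,2}
  [1] {0,1,2}
  [2] {2}
  [3] {0,1,2}
  [4] {0,1,2}

{0,1,2}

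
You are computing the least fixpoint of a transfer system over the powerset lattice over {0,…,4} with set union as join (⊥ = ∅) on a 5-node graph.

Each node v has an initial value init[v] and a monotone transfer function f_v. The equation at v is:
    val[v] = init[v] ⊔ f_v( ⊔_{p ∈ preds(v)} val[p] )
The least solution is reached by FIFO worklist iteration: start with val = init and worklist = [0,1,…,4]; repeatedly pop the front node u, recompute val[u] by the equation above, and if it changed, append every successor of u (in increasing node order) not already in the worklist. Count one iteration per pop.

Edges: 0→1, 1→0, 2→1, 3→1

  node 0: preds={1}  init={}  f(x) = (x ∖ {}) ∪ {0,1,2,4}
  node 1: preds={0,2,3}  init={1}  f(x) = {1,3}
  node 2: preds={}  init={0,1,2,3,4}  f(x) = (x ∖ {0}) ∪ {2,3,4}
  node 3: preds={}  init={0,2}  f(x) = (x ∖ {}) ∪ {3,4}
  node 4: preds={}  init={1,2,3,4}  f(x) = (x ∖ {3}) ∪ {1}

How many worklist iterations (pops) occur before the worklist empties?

7

Iteration log — 7 steps:
  step 1. node 0  ⊔preds={1}  new={0,1,2,4}  old={}  +wl: 
  step 2. node 1  ⊔preds={0,1,2,3,4}  new={1,3}  old={1}  +wl: 0
  step 3. node 2  ⊔preds={}  new={0,1,2,3,4}  stable
  step 4. node 3  ⊔preds={}  new={0,2,3,4}  old={0,2}  +wl: 1
  step 5. node 4  ⊔preds={}  new={1,2,3,4}  stable
  step 6. node 0  ⊔preds={1,3}  new={0,1,2,3,4}  old={0,1,2,4}  +wl: 
  step 7. node 1  ⊔preds={0,1,2,3,4}  new={1,3}  stable

Least fixpoint reached:
  node 0: {0,1,2,3,4}
  node 1: {1,3}
  node 2: {0,1,2,3,4}
  node 3: {0,2,3,4}
  node 4: {1,2,3,4}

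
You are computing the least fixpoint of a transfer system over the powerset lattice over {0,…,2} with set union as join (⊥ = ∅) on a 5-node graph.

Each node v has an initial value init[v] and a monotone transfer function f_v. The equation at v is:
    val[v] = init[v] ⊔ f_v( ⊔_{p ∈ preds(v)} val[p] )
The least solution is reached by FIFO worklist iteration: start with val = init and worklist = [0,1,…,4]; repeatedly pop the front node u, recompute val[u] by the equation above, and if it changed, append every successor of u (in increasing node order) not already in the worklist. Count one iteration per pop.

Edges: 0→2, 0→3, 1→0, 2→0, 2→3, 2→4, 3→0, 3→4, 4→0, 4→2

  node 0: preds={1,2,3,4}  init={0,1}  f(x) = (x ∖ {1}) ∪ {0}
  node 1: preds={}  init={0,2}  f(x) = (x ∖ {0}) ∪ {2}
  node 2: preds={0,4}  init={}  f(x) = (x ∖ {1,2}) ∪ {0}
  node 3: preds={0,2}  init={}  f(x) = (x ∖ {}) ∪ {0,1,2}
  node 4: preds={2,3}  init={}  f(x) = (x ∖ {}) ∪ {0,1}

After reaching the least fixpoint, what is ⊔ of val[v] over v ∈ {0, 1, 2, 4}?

{0,1,2}

Iteration log — 7 steps:
  step 1. node 0  ⊔preds={0,2}  new={0,1,2}  old={0,1}  +wl: 
  step 2. node 1  ⊔preds={}  new={0,2}  stable
  step 3. node 2  ⊔preds={0,1,2}  new={0}  old={}  +wl: 0
  step 4. node 3  ⊔preds={0,1,2}  new={0,1,2}  old={}  +wl: 
  step 5. node 4  ⊔preds={0,1,2}  new={0,1,2}  old={}  +wl: 2
  step 6. node 0  ⊔preds={0,1,2}  new={0,1,2}  stable
  step 7. node 2  ⊔preds={0,1,2}  new={0}  stable

Least fixpoint reached:
  node 0: {0,1,2}
  node 1: {0,2}
  node 2: {0}
  node 3: {0,1,2}
  node 4: {0,1,2}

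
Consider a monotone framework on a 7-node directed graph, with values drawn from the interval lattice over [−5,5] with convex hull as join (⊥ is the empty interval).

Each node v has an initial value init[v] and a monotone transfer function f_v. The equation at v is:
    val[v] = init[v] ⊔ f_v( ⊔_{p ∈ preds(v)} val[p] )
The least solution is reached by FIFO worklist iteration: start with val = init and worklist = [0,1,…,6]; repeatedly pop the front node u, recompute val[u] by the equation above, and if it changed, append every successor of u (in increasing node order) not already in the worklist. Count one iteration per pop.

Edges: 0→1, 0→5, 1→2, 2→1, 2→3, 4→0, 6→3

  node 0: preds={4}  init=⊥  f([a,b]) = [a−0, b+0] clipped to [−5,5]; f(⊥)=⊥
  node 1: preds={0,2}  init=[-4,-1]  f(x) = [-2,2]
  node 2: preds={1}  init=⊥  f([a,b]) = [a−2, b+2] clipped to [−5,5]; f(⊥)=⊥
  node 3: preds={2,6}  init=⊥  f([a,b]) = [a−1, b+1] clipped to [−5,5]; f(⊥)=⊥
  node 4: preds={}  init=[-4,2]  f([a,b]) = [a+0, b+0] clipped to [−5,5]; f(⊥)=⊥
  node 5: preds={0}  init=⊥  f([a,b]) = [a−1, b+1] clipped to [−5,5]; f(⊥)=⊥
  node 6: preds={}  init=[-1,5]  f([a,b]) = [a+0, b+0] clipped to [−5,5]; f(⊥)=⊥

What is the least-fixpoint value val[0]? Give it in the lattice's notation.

[-4,2]

Trace (8 dequeues):
  [1] u=0 | in [-4,2] | out [-4,2] | prev ⊥ | push {}
  [2] u=1 | in [-4,2] | out [-4,2] | prev [-4,-1] | push {}
  [3] u=2 | in [-4,2] | out [-5,4] | prev ⊥ | push {1}
  [4] u=3 | in [-5,5] | out [-5,5] | prev ⊥ | push {}
  [5] u=4 | in ⊥ | out [-4,2] | ==
  [6] u=5 | in [-4,2] | out [-5,3] | prev ⊥ | push {}
  [7] u=6 | in ⊥ | out [-1,5] | ==
  [8] u=1 | in [-5,4] | out [-4,2] | ==

Converged values:
  [0] [-4,2]
  [1] [-4,2]
  [2] [-5,4]
  [3] [-5,5]
  [4] [-4,2]
  [5] [-5,3]
  [6] [-1,5]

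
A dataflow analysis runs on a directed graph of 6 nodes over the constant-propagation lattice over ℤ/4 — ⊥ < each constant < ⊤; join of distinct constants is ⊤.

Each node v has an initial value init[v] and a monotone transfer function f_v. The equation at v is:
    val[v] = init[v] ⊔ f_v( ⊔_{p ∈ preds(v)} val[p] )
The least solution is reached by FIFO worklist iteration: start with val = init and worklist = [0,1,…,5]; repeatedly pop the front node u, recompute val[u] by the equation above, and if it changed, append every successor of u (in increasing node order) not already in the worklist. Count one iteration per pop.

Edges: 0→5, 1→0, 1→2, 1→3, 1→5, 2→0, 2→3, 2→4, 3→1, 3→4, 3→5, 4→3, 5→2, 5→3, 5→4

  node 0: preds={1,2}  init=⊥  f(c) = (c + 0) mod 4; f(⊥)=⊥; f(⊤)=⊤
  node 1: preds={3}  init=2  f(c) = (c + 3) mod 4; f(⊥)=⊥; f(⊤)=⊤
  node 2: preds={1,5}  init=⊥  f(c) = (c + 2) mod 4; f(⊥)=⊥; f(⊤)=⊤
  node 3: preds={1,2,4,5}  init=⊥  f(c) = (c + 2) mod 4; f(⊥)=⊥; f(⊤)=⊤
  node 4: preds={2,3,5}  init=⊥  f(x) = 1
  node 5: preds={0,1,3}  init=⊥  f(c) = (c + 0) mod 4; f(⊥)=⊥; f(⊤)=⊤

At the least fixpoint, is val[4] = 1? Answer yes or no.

yes

Iteration log — 14 steps:
  step 1. node 0  ⊔preds=2  new=2  old=⊥  +wl: 
  step 2. node 1  ⊔preds=⊥  new=2  stable
  step 3. node 2  ⊔preds=2  new=0  old=⊥  +wl: 0
  step 4. node 3  ⊔preds=⊤  new=⊤  old=⊥  +wl: 1
  step 5. node 4  ⊔preds=⊤  new=1  old=⊥  +wl: 3
  step 6. node 5  ⊔preds=⊤  new=⊤  old=⊥  +wl: 2,4
  step 7. node 0  ⊔preds=⊤  new=⊤  old=2  +wl: 5
  step 8. node 1  ⊔preds=⊤  new=⊤  old=2  +wl: 0
  step 9. node 3  ⊔preds=⊤  new=⊤  stable
  step 10. node 2  ⊔preds=⊤  new=⊤  old=0  +wl: 3
  step 11. node 4  ⊔preds=⊤  new=1  stable
  step 12. node 5  ⊔preds=⊤  new=⊤  stable
  step 13. node 0  ⊔preds=⊤  new=⊤  stable
  step 14. node 3  ⊔preds=⊤  new=⊤  stable

Least fixpoint reached:
  node 0: ⊤
  node 1: ⊤
  node 2: ⊤
  node 3: ⊤
  node 4: 1
  node 5: ⊤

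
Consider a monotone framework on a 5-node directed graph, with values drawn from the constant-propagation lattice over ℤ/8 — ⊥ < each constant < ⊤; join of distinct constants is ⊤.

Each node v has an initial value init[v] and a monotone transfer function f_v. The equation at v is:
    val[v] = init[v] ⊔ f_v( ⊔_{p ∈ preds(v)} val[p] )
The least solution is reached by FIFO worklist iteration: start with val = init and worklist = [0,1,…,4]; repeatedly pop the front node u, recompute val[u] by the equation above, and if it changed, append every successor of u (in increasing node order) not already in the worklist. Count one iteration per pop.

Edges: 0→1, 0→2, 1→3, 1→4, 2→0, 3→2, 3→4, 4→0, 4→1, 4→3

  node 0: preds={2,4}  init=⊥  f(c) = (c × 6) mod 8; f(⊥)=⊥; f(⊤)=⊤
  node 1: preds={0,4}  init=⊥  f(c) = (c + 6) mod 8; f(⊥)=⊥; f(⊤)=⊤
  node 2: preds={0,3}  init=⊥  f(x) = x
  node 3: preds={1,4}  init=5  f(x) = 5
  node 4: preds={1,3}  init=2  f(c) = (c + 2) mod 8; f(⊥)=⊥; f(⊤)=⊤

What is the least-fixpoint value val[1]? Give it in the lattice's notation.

Worklist (9 pops):
  #1 pop 0: in=2 → 4 (was ⊥); enqueue []
  #2 pop 1: in=⊤ → ⊤ (was ⊥); enqueue []
  #3 pop 2: in=⊤ → ⊤ (was ⊥); enqueue [0]
  #4 pop 3: in=⊤ → 5 (no change)
  #5 pop 4: in=⊤ → ⊤ (was 2); enqueue [1,3]
  #6 pop 0: in=⊤ → ⊤ (was 4); enqueue [2]
  #7 pop 1: in=⊤ → ⊤ (no change)
  #8 pop 3: in=⊤ → 5 (no change)
  #9 pop 2: in=⊤ → ⊤ (no change)

Fixpoint:
  val[0] = ⊤
  val[1] = ⊤
  val[2] = ⊤
  val[3] = 5
  val[4] = ⊤

⊤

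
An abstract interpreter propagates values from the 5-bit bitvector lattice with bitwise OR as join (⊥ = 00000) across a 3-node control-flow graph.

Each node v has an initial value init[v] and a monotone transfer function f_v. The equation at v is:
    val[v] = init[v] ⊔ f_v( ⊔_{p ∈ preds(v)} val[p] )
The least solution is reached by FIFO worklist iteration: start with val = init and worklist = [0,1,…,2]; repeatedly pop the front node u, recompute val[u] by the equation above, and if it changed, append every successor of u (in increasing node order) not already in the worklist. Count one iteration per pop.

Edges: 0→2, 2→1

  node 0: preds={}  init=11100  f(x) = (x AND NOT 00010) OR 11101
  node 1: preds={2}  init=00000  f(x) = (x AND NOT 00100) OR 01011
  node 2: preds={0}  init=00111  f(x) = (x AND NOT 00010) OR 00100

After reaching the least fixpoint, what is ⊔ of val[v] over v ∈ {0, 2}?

11111

Trace (4 dequeues):
  [1] u=0 | in 00000 | out 11101 | prev 11100 | push {}
  [2] u=1 | in 00111 | out 01011 | prev 00000 | push {}
  [3] u=2 | in 11101 | out 11111 | prev 00111 | push {1}
  [4] u=1 | in 11111 | out 11011 | prev 01011 | push {}

Converged values:
  [0] 11101
  [1] 11011
  [2] 11111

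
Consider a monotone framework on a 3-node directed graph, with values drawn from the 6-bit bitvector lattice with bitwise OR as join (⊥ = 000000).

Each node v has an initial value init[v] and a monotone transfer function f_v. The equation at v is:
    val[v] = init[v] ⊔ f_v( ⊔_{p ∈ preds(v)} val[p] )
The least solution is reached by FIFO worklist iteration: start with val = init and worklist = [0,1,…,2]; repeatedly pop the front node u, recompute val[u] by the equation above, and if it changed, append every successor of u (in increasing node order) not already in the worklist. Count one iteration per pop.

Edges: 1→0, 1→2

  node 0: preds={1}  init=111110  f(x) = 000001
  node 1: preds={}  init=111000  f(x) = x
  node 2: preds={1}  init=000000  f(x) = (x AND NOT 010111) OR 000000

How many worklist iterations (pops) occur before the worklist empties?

Worklist (3 pops):
  #1 pop 0: in=111000 → 111111 (was 111110); enqueue []
  #2 pop 1: in=000000 → 111000 (no change)
  #3 pop 2: in=111000 → 101000 (was 000000); enqueue []

Fixpoint:
  val[0] = 111111
  val[1] = 111000
  val[2] = 101000

3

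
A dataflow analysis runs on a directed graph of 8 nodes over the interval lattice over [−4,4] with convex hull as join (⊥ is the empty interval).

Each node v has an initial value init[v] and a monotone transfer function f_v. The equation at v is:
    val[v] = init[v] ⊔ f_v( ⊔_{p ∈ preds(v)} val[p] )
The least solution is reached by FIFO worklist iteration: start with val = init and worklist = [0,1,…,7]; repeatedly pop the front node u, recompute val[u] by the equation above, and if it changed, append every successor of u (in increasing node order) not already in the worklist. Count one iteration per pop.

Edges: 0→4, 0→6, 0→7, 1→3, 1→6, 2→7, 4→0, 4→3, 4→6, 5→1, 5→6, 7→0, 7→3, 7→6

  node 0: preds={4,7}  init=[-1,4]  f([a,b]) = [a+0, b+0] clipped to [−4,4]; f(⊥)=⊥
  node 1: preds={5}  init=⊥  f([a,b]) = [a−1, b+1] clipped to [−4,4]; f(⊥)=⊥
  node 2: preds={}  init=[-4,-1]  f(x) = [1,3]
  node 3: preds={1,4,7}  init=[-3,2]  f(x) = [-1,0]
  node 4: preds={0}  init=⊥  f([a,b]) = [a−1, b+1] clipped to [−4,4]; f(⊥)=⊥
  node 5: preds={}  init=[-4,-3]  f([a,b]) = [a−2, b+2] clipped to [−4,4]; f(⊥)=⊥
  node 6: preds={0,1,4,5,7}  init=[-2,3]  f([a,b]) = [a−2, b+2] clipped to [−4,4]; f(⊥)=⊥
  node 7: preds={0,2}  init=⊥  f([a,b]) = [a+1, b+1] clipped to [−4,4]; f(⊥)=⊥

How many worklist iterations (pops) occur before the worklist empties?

Iteration log — 18 steps:
  step 1. node 0  ⊔preds=⊥  new=[-1,4]  stable
  step 2. node 1  ⊔preds=[-4,-3]  new=[-4,-2]  old=⊥  +wl: 
  step 3. node 2  ⊔preds=⊥  new=[-4,3]  old=[-4,-1]  +wl: 
  step 4. node 3  ⊔preds=[-4,-2]  new=[-3,2]  stable
  step 5. node 4  ⊔preds=[-1,4]  new=[-2,4]  old=⊥  +wl: 0,3
  step 6. node 5  ⊔preds=⊥  new=[-4,-3]  stable
  step 7. node 6  ⊔preds=[-4,4]  new=[-4,4]  old=[-2,3]  +wl: 
  step 8. node 7  ⊔preds=[-4,4]  new=[-3,4]  old=⊥  +wl: 6
  step 9. node 0  ⊔preds=[-3,4]  new=[-3,4]  old=[-1,4]  +wl: 4,7
  step 10. node 3  ⊔preds=[-4,4]  new=[-3,2]  stable
  step 11. node 6  ⊔preds=[-4,4]  new=[-4,4]  stable
  step 12. node 4  ⊔preds=[-3,4]  new=[-4,4]  old=[-2,4]  +wl: 0,3,6
  step 13. node 7  ⊔preds=[-4,4]  new=[-3,4]  stable
  step 14. node 0  ⊔preds=[-4,4]  new=[-4,4]  old=[-3,4]  +wl: 4,7
  step 15. node 3  ⊔preds=[-4,4]  new=[-3,2]  stable
  step 16. node 6  ⊔preds=[-4,4]  new=[-4,4]  stable
  step 17. node 4  ⊔preds=[-4,4]  new=[-4,4]  stable
  step 18. node 7  ⊔preds=[-4,4]  new=[-3,4]  stable

Least fixpoint reached:
  node 0: [-4,4]
  node 1: [-4,-2]
  node 2: [-4,3]
  node 3: [-3,2]
  node 4: [-4,4]
  node 5: [-4,-3]
  node 6: [-4,4]
  node 7: [-3,4]

18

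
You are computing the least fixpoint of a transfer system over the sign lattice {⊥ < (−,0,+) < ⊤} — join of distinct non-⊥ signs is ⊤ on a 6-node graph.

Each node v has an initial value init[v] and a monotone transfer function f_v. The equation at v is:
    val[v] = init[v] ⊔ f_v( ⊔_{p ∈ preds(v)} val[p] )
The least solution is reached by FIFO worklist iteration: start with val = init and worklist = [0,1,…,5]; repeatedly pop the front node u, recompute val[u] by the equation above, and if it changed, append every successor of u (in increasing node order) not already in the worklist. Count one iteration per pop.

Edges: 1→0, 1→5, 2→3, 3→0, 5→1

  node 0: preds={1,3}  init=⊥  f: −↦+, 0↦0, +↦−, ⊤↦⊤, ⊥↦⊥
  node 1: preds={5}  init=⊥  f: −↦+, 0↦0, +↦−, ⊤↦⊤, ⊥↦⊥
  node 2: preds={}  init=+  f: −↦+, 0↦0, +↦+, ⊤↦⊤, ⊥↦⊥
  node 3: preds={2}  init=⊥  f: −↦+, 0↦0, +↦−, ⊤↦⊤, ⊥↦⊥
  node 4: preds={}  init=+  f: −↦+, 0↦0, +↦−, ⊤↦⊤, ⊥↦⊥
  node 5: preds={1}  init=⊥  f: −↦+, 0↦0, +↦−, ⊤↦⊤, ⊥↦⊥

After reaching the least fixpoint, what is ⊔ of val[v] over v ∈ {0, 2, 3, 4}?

Trace (7 dequeues):
  [1] u=0 | in ⊥ | out ⊥ | ==
  [2] u=1 | in ⊥ | out ⊥ | ==
  [3] u=2 | in ⊥ | out + | ==
  [4] u=3 | in + | out − | prev ⊥ | push {0}
  [5] u=4 | in ⊥ | out + | ==
  [6] u=5 | in ⊥ | out ⊥ | ==
  [7] u=0 | in − | out + | prev ⊥ | push {}

Converged values:
  [0] +
  [1] ⊥
  [2] +
  [3] −
  [4] +
  [5] ⊥

⊤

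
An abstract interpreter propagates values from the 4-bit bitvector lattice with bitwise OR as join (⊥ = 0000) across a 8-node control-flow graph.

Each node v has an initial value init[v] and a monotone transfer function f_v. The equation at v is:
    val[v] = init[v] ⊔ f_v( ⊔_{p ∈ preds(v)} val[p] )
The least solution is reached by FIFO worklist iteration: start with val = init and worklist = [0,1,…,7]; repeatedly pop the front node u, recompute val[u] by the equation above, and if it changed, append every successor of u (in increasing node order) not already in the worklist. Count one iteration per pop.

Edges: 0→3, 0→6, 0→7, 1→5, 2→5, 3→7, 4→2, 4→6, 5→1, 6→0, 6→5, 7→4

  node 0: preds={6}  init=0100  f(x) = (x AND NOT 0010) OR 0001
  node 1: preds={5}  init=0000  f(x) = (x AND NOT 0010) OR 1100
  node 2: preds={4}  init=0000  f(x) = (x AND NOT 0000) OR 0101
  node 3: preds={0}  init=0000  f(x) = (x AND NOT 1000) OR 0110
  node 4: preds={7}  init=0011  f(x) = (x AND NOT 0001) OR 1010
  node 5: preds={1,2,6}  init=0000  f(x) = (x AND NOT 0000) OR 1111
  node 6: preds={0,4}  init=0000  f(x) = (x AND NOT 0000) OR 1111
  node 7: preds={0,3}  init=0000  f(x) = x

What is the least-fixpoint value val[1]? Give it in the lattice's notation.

1101

Worklist (18 pops):
  #1 pop 0: in=0000 → 0101 (was 0100); enqueue []
  #2 pop 1: in=0000 → 1100 (was 0000); enqueue []
  #3 pop 2: in=0011 → 0111 (was 0000); enqueue []
  #4 pop 3: in=0101 → 0111 (was 0000); enqueue []
  #5 pop 4: in=0000 → 1011 (was 0011); enqueue [2]
  #6 pop 5: in=1111 → 1111 (was 0000); enqueue [1]
  #7 pop 6: in=1111 → 1111 (was 0000); enqueue [0,5]
  #8 pop 7: in=0111 → 0111 (was 0000); enqueue [4]
  #9 pop 2: in=1011 → 1111 (was 0111); enqueue []
  #10 pop 1: in=1111 → 1101 (was 1100); enqueue []
  #11 pop 0: in=1111 → 1101 (was 0101); enqueue [3,6,7]
  #12 pop 5: in=1111 → 1111 (no change)
  #13 pop 4: in=0111 → 1111 (was 1011); enqueue [2]
  #14 pop 3: in=1101 → 0111 (no change)
  #15 pop 6: in=1111 → 1111 (no change)
  #16 pop 7: in=1111 → 1111 (was 0111); enqueue [4]
  #17 pop 2: in=1111 → 1111 (no change)
  #18 pop 4: in=1111 → 1111 (no change)

Fixpoint:
  val[0] = 1101
  val[1] = 1101
  val[2] = 1111
  val[3] = 0111
  val[4] = 1111
  val[5] = 1111
  val[6] = 1111
  val[7] = 1111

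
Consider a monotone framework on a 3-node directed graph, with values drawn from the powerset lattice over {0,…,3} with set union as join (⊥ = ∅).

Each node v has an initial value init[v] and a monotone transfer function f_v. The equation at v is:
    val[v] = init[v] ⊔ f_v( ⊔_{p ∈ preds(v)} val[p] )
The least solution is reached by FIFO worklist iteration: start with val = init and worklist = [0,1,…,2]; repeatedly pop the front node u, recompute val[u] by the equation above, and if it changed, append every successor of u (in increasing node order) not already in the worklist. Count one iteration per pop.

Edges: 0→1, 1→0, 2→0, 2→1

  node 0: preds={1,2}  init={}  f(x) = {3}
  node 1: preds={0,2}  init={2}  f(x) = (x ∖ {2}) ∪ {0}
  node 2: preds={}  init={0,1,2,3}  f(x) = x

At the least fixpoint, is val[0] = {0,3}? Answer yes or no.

no

Trace (4 dequeues):
  [1] u=0 | in {0,1,2,3} | out {3} | prev {} | push {}
  [2] u=1 | in {0,1,2,3} | out {0,1,2,3} | prev {2} | push {0}
  [3] u=2 | in {} | out {0,1,2,3} | ==
  [4] u=0 | in {0,1,2,3} | out {3} | ==

Converged values:
  [0] {3}
  [1] {0,1,2,3}
  [2] {0,1,2,3}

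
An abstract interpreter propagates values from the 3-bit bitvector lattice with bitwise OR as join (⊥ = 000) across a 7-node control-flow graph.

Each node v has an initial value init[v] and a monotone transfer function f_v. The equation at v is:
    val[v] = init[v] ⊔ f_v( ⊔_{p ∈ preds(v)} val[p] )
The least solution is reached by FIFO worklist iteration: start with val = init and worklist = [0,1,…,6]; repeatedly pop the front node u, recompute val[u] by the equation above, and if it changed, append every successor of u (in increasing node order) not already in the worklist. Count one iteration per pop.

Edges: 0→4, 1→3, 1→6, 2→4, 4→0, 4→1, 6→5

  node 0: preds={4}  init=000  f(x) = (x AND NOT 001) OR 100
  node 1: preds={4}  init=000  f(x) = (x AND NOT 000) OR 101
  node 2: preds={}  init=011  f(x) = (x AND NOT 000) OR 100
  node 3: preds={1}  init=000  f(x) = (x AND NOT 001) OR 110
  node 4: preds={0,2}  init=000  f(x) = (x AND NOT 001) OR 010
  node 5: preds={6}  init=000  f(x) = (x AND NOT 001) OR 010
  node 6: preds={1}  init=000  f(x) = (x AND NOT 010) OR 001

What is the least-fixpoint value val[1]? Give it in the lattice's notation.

111

Worklist (13 pops):
  #1 pop 0: in=000 → 100 (was 000); enqueue []
  #2 pop 1: in=000 → 101 (was 000); enqueue []
  #3 pop 2: in=000 → 111 (was 011); enqueue []
  #4 pop 3: in=101 → 110 (was 000); enqueue []
  #5 pop 4: in=111 → 110 (was 000); enqueue [0,1]
  #6 pop 5: in=000 → 010 (was 000); enqueue []
  #7 pop 6: in=101 → 101 (was 000); enqueue [5]
  #8 pop 0: in=110 → 110 (was 100); enqueue [4]
  #9 pop 1: in=110 → 111 (was 101); enqueue [3,6]
  #10 pop 5: in=101 → 110 (was 010); enqueue []
  #11 pop 4: in=111 → 110 (no change)
  #12 pop 3: in=111 → 110 (no change)
  #13 pop 6: in=111 → 101 (no change)

Fixpoint:
  val[0] = 110
  val[1] = 111
  val[2] = 111
  val[3] = 110
  val[4] = 110
  val[5] = 110
  val[6] = 101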